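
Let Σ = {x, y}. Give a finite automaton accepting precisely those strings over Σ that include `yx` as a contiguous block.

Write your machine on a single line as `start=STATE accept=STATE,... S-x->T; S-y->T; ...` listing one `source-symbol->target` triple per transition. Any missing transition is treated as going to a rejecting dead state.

start=A; accept=C; A-x->A; A-y->B; B-x->C; B-y->B; C-x->C; C-y->C

States A..B record the length of the longest prefix of `yx` that matches the current input suffix. Reaching C means `yx` has been seen, and we stay there forever. Accept from C.
3 states suffice.
       x  y 
>  A   A  B 
   B   C  B 
 * C   C  C 
(> = start, * = accepting)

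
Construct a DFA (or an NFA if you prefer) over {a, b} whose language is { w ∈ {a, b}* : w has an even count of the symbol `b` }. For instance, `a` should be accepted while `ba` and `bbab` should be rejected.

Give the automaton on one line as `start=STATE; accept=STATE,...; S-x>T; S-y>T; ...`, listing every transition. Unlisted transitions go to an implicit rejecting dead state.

start=s0; accept=s0; s0-a>s0; s0-b>s1; s1-a>s1; s1-b>s0

The only thing that matters is how many `b`s have appeared, reduced mod 2. Use one state per residue: s0 for 0, …, s1 for 1. Reading `b` moves to the next residue; anything else stays put. s0 is accepting.
With 2 states:
        a   b  
>* s0   s0  s1 
   s1   s1  s0 
(> = start, * = accepting)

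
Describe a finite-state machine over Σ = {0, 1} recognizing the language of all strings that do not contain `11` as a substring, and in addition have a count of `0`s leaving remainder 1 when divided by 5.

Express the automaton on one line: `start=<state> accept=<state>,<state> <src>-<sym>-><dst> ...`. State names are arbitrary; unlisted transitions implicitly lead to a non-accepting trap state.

Build one automaton per condition and run them in lockstep. One (3 states) tracks partial matches of the forbidden pattern `11`; the other (5 states) tracks the count of `0`s modulo 5. Each combined state is a pair, one component from each; accept when both components accept. After merging equivalent states the machine shrinks.
11 states suffice.
          0    1  
>  q0     q1   q2 
 * q1     q3   q4 
   q2     q1   q5 
   q3     q6   q7 
 * q4     q3   q5 
   q5     q5   q5 
   q6     q8   q9 
   q7     q6   q5 
   q8     q0  q10 
   q9     q8   q5 
   q10    q0   q5 
(> = start, * = accepting)

start=q0 accept=q1,q4 q0-0->q1 q0-1->q2 q1-0->q3 q1-1->q4 q2-0->q1 q2-1->q5 q3-0->q6 q3-1->q7 q4-0->q3 q4-1->q5 q5-0->q5 q5-1->q5 q6-0->q8 q6-1->q9 q7-0->q6 q7-1->q5 q8-0->q0 q8-1->q10 q9-0->q8 q9-1->q5 q10-0->q0 q10-1->q5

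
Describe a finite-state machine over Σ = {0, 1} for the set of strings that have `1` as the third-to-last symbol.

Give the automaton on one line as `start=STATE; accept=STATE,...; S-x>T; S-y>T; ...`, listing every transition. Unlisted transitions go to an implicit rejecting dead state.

start=q0; accept=q11,q12,q13,q14; q0-0>q1; q0-1>q2; q1-0>q3; q1-1>q4; q2-0>q5; q2-1>q6; q3-0>q7; q3-1>q8; q4-0>q9; q4-1>q10; q5-0>q11; q5-1>q12; q6-0>q13; q6-1>q14; q7-0>q7; q7-1>q8; q8-0>q9; q8-1>q10; q9-0>q11; q9-1>q12; q10-0>q13; q10-1>q14; q11-0>q7; q11-1>q8; q12-0>q9; q12-1>q10; q13-0>q11; q13-1>q12; q14-0>q13; q14-1>q14

Because acceptance depends on a position counted from the end, the machine has to buffer the most recent 3 symbols. Make each state the string of the last up-to-3 symbols read; on input `x` shift the window left and append `x`. Accept when the buffered window has length 3 and begins with `1`.
          0    1  
>  q0     q1   q2 
   q1     q3   q4 
   q2     q5   q6 
   q3     q7   q8 
   q4     q9  q10 
   q5    q11  q12 
   q6    q13  q14 
   q7     q7   q8 
   q8     q9  q10 
   q9    q11  q12 
   q10   q13  q14 
 * q11    q7   q8 
 * q12    q9  q10 
 * q13   q11  q12 
 * q14   q13  q14 
(> = start, * = accepting)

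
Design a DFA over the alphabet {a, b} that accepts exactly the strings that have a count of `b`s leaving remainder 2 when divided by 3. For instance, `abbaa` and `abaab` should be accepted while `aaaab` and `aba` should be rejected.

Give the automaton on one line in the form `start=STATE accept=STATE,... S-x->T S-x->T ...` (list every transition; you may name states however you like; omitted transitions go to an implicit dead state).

start=S0 accept=S2 S0-a->S0 S0-b->S1 S1-a->S1 S1-b->S2 S2-a->S2 S2-b->S0

Keep the running count of `b`s modulo 3: each `b` advances along the cycle S0 → S1 → S2 → S0 while other symbols loop. Accept at S2.
A 3-state machine:
        a   b  
>  S0   S0  S1 
   S1   S1  S2 
 * S2   S2  S0 
(> = start, * = accepting)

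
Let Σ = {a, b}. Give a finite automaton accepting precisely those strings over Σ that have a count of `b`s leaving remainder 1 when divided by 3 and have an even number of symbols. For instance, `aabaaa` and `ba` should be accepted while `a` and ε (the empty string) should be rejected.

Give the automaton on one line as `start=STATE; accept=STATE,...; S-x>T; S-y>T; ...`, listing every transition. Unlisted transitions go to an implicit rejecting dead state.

Handle the two conditions separately and then intersect. The first has 3 states tracking the count of `b`s modulo 3; the second has 2 states tracking the input length modulo 2. A product state is a pair (one from each), accepting exactly when both do.
With 6 states:
        a   b  
>  s0   s1  s2 
   s1   s0  s3 
   s2   s3  s4 
 * s3   s2  s5 
   s4   s5  s1 
   s5   s4  s0 
(> = start, * = accepting)

start=s0; accept=s3; s0-a>s1; s0-b>s2; s1-a>s0; s1-b>s3; s2-a>s3; s2-b>s4; s3-a>s2; s3-b>s5; s4-a>s5; s4-b>s1; s5-a>s4; s5-b>s0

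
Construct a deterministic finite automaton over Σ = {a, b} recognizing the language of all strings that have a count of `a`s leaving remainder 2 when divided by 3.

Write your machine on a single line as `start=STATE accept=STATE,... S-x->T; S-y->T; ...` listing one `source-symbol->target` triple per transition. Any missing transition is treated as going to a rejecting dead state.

The only thing that matters is how many `a`s have appeared, reduced mod 3. Use one state per residue: q0 for 0, …, q2 for 2. Reading `a` moves to the next residue; anything else stays put. q2 is accepting.
With 3 states:
        a   b  
>  q0   q1  q0 
   q1   q2  q1 
 * q2   q0  q2 
(> = start, * = accepting)

start=q0; accept=q2; q0-a->q1; q0-b->q0; q1-a->q2; q1-b->q1; q2-a->q0; q2-b->q2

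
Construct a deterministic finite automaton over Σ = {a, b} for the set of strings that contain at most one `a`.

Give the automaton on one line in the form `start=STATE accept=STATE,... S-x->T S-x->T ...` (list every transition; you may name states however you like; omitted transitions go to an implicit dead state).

Only the number of `a`s matters, and only up to 2. Make a chain s0 → s1 → s2 advanced by each `a` (with s2 absorbing); every other symbol self-loops. The accepting set is {s0, s1}.
        a   b  
>* s0   s1  s0 
 * s1   s2  s1 
   s2   s2  s2 
(> = start, * = accepting)

start=s0 accept=s0,s1 s0-a->s1 s0-b->s0 s1-a->s2 s1-b->s1 s2-a->s2 s2-b->s2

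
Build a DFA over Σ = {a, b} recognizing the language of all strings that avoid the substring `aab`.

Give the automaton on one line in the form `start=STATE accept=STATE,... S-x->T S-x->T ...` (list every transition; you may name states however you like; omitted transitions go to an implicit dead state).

Track partial matches of the forbidden pattern `aab`. State q3 is a dead state reached once `aab` has occurred; every other state accepts. q0 means no part of `aab` is currently matched.
        a   b  
>* q0   q1  q0 
 * q1   q2  q0 
 * q2   q2  q3 
   q3   q3  q3 
(> = start, * = accepting)

start=q0 accept=q0,q1,q2 q0-a->q1 q0-b->q0 q1-a->q2 q1-b->q0 q2-a->q2 q2-b->q3 q3-a->q3 q3-b->q3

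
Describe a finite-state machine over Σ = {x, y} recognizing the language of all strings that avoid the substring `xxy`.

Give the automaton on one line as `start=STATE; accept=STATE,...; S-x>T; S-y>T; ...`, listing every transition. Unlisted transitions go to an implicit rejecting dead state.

start=q0; accept=q0,q1,q2; q0-x>q1; q0-y>q0; q1-x>q2; q1-y>q0; q2-x>q2; q2-y>q3; q3-x>q3; q3-y>q3

This is the complement of 'contains `xxy`'. Use the same substring-matching states — q0 through q3 holding how much of `xxy` has just been matched — but flip the accepting set: everything except the trap q3 accepts.
4 states suffice.
        x   y  
>* q0   q1  q0 
 * q1   q2  q0 
 * q2   q2  q3 
   q3   q3  q3 
(> = start, * = accepting)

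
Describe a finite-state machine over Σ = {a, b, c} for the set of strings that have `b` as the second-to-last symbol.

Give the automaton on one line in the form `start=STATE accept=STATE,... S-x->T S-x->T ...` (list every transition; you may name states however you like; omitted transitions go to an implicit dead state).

A DFA must remember the last 2 symbols (since which symbol is second-to-last isn't known until the input ends). Use one state per possible window of the last ≤2 symbols; accept from those whose window starts with `b`.
          a    b    c  
>  q0     q1   q2   q3 
   q1     q4   q5   q6 
   q2     q7   q8   q9 
   q3    q10  q11  q12 
   q4     q4   q5   q6 
   q5     q7   q8   q9 
   q6    q10  q11  q12 
 * q7     q4   q5   q6 
 * q8     q7   q8   q9 
 * q9    q10  q11  q12 
   q10    q4   q5   q6 
   q11    q7   q8   q9 
   q12   q10  q11  q12 
(> = start, * = accepting)

start=q0 accept=q7,q8,q9 q0-a->q1 q0-b->q2 q0-c->q3 q1-a->q4 q1-b->q5 q1-c->q6 q2-a->q7 q2-b->q8 q2-c->q9 q3-a->q10 q3-b->q11 q3-c->q12 q4-a->q4 q4-b->q5 q4-c->q6 q5-a->q7 q5-b->q8 q5-c->q9 q6-a->q10 q6-b->q11 q6-c->q12 q7-a->q4 q7-b->q5 q7-c->q6 q8-a->q7 q8-b->q8 q8-c->q9 q9-a->q10 q9-b->q11 q9-c->q12 q10-a->q4 q10-b->q5 q10-c->q6 q11-a->q7 q11-b->q8 q11-c->q9 q12-a->q10 q12-b->q11 q12-c->q12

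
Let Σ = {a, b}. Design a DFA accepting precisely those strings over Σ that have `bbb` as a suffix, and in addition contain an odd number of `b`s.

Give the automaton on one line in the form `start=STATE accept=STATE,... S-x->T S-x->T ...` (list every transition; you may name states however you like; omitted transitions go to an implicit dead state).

start=q0 accept=q5 q0-a->q0 q0-b->q1 q1-a->q2 q1-b->q3 q2-a->q2 q2-b->q4 q3-a->q0 q3-b->q5 q4-a->q0 q4-b->q6 q5-a->q2 q5-b->q7 q6-a->q2 q6-b->q7 q7-a->q0 q7-b->q5

Build one automaton per condition and run them in lockstep. The first has 4 states tracking how much of the suffix `bbb` has currently been matched; the second has 2 states tracking the count of `b`s modulo 2. A product state is a pair (one from each), accepting exactly when both do.
8 states suffice.
        a   b  
>  q0   q0  q1 
   q1   q2  q3 
   q2   q2  q4 
   q3   q0  q5 
   q4   q0  q6 
 * q5   q2  q7 
   q6   q2  q7 
   q7   q0  q5 
(> = start, * = accepting)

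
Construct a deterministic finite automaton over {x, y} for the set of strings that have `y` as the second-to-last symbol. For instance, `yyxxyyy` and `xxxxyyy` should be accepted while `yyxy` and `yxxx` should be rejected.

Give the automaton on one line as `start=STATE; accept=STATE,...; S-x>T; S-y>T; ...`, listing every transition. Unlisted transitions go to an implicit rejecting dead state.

A DFA must remember the last 2 symbols (since which symbol is second-to-last isn't known until the input ends). Use one state per possible window of the last ≤2 symbols; accept from those whose window starts with `y`.
        x   y  
>  q0   q1  q2 
   q1   q3  q4 
   q2   q5  q6 
   q3   q3  q4 
   q4   q5  q6 
 * q5   q3  q4 
 * q6   q5  q6 
(> = start, * = accepting)

start=q0; accept=q5,q6; q0-x>q1; q0-y>q2; q1-x>q3; q1-y>q4; q2-x>q5; q2-y>q6; q3-x>q3; q3-y>q4; q4-x>q5; q4-y>q6; q5-x>q3; q5-y>q4; q6-x>q5; q6-y>q6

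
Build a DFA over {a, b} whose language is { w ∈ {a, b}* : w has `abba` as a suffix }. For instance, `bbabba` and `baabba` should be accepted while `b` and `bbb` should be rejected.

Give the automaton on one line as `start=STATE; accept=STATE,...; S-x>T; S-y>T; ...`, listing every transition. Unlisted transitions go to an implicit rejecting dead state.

start=S0; accept=S4; S0-a>S1; S0-b>S0; S1-a>S1; S1-b>S2; S2-a>S1; S2-b>S3; S3-a>S4; S3-b>S0; S4-a>S1; S4-b>S2

Let each state record the length of the longest suffix of the input read so far that is also a prefix of `abba`. S1 means the last symbol is `a`; S2 means the last 2 symbols are `ab`; S3 means the last 3 symbols are `abb`; S4 means the last 4 symbols are `abba`. Accept only at S4, where the string currently ends in `abba`.
A 5-state machine:
        a   b  
>  S0   S1  S0 
   S1   S1  S2 
   S2   S1  S3 
   S3   S4  S0 
 * S4   S1  S2 
(> = start, * = accepting)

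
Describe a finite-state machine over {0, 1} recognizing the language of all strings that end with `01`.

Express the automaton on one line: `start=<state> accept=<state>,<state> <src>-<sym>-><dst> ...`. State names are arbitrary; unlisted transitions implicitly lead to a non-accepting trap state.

Let each state record the length of the longest suffix of the input read so far that is also a prefix of `01`. q1 means the last symbol is `0`; q2 means the last 2 symbols are `01`. Accept only at q2, where the string currently ends in `01`.
3 states suffice.
        0   1  
>  q0   q1  q0 
   q1   q1  q2 
 * q2   q1  q0 
(> = start, * = accepting)

start=q0 accept=q2 q0-0->q1 q0-1->q0 q1-0->q1 q1-1->q2 q2-0->q1 q2-1->q0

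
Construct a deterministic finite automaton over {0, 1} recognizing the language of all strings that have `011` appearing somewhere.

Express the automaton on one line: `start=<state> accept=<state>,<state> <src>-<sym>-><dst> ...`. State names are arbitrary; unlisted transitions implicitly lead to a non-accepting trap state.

start=q0 accept=q3 q0-0->q1 q0-1->q0 q1-0->q1 q1-1->q2 q2-0->q1 q2-1->q3 q3-0->q3 q3-1->q3

States q0..q2 record the length of the longest prefix of `011` that matches the current input suffix. Reaching q3 means `011` has been seen, and we stay there forever. Accept from q3.
A 4-state machine:
        0   1  
>  q0   q1  q0 
   q1   q1  q2 
   q2   q1  q3 
 * q3   q3  q3 
(> = start, * = accepting)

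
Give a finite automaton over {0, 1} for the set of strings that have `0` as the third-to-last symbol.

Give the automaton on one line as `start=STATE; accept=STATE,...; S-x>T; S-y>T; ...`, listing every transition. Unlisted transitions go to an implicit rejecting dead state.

start=A; accept=H,I,J,K; A-0>B; A-1>C; B-0>D; B-1>E; C-0>F; C-1>G; D-0>H; D-1>I; E-0>J; E-1>K; F-0>L; F-1>M; G-0>N; G-1>O; H-0>H; H-1>I; I-0>J; I-1>K; J-0>L; J-1>M; K-0>N; K-1>O; L-0>H; L-1>I; M-0>J; M-1>K; N-0>L; N-1>M; O-0>N; O-1>O

Because acceptance depends on a position counted from the end, the machine has to buffer the most recent 3 symbols. Make each state the string of the last up-to-3 symbols read; on input `x` shift the window left and append `x`. Accept when the buffered window has length 3 and begins with `0`.
       0  1 
>  A   B  C 
   B   D  E 
   C   F  G 
   D   H  I 
   E   J  K 
   F   L  M 
   G   N  O 
 * H   H  I 
 * I   J  K 
 * J   L  M 
 * K   N  O 
   L   H  I 
   M   J  K 
   N   L  M 
   O   N  O 
(> = start, * = accepting)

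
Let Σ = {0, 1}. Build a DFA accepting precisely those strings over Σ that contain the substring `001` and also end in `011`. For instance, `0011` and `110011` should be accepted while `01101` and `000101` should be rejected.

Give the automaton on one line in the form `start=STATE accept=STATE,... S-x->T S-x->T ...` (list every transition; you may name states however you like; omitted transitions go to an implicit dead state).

Handle the two conditions separately and then intersect. One (4 states) tracks whether and how much of `001` has been seen; the other (4 states) tracks how much of the suffix `011` has currently been matched. Each combined state is a pair, one component from each; accept when both components accept.
9 states suffice.
        0   1  
>  s0   s1  s0 
   s1   s2  s3 
   s2   s2  s4 
   s3   s1  s5 
   s4   s6  s7 
   s5   s1  s0 
   s6   s6  s4 
 * s7   s6  s8 
   s8   s6  s8 
(> = start, * = accepting)

start=s0 accept=s7 s0-0->s1 s0-1->s0 s1-0->s2 s1-1->s3 s2-0->s2 s2-1->s4 s3-0->s1 s3-1->s5 s4-0->s6 s4-1->s7 s5-0->s1 s5-1->s0 s6-0->s6 s6-1->s4 s7-0->s6 s7-1->s8 s8-0->s6 s8-1->s8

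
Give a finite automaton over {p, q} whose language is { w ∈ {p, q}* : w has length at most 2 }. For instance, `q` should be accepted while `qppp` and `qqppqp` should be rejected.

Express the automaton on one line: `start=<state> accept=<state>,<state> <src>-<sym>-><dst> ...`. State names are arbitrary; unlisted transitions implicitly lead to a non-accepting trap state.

start=S0 accept=S0,S1,S2 S0-p->S1 S0-q->S1 S1-p->S2 S1-q->S2 S2-p->S3 S2-q->S3 S3-p->S3 S3-q->S3

Count input length up to 3: every symbol moves from S0 toward S3, which means 'more than 2' and absorbs. Accept from {S0, S1, S2}.
4 states suffice.
        p   q  
>* S0   S1  S1 
 * S1   S2  S2 
 * S2   S3  S3 
   S3   S3  S3 
(> = start, * = accepting)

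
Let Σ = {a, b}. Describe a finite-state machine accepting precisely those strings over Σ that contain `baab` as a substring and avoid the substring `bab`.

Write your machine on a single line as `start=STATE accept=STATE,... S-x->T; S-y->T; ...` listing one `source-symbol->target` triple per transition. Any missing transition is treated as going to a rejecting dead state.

Handle the two conditions separately and then intersect. The first has 5 states tracking whether and how much of `baab` has been seen; the second has 4 states tracking partial matches of the forbidden pattern `bab`. A product state is a pair (one from each), accepting exactly when both do. Minimizing collapses redundant product states.
        a   b  
>  s0   s0  s1 
   s1   s2  s1 
   s2   s3  s4 
   s3   s0  s5 
   s4   s4  s4 
 * s5   s6  s5 
 * s6   s7  s4 
 * s7   s7  s5 
(> = start, * = accepting)

start=s0; accept=s5,s6,s7; s0-a->s0; s0-b->s1; s1-a->s2; s1-b->s1; s2-a->s3; s2-b->s4; s3-a->s0; s3-b->s5; s4-a->s4; s4-b->s4; s5-a->s6; s5-b->s5; s6-a->s7; s6-b->s4; s7-a->s7; s7-b->s5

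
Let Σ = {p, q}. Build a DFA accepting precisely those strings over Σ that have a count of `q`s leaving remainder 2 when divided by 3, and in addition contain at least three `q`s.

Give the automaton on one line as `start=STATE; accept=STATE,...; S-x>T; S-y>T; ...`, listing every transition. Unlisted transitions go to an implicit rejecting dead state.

start=A; accept=F; A-p>A; A-q>B; B-p>B; B-q>C; C-p>C; C-q>D; D-p>D; D-q>E; E-p>E; E-q>F; F-p>F; F-q>G; G-p>G; G-q>E

Handle the two conditions separately and then intersect. One (3 states) tracks the count of `q`s modulo 3; the other (5 states) tracks the count of `q`s, saturating at 4. Each combined state is a pair, one component from each; accept when both components accept.
With 7 states:
       p  q 
>  A   A  B 
   B   B  C 
   C   C  D 
   D   D  E 
   E   E  F 
 * F   F  G 
   G   G  E 
(> = start, * = accepting)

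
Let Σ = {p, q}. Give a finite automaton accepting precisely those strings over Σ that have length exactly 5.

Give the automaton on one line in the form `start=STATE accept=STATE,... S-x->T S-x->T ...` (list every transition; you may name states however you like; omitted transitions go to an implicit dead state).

Count input length up to 6: every symbol moves from S0 toward S6, which means 'more than 5' and absorbs. Accept from {S5}.
7 states suffice.
        p   q  
>  S0   S1  S1 
   S1   S2  S2 
   S2   S3  S3 
   S3   S4  S4 
   S4   S5  S5 
 * S5   S6  S6 
   S6   S6  S6 
(> = start, * = accepting)

start=S0 accept=S5 S0-p->S1 S0-q->S1 S1-p->S2 S1-q->S2 S2-p->S3 S2-q->S3 S3-p->S4 S3-q->S4 S4-p->S5 S4-q->S5 S5-p->S6 S5-q->S6 S6-p->S6 S6-q->S6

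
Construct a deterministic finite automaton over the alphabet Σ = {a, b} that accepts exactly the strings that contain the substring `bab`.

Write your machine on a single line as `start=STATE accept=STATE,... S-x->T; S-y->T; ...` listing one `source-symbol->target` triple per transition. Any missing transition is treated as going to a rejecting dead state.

States q0..q2 record the length of the longest prefix of `bab` that matches the current input suffix. Reaching q3 means `bab` has been seen, and we stay there forever. Accept from q3.
A 4-state machine:
        a   b  
>  q0   q0  q1 
   q1   q2  q1 
   q2   q0  q3 
 * q3   q3  q3 
(> = start, * = accepting)

start=q0; accept=q3; q0-a->q0; q0-b->q1; q1-a->q2; q1-b->q1; q2-a->q0; q2-b->q3; q3-a->q3; q3-b->q3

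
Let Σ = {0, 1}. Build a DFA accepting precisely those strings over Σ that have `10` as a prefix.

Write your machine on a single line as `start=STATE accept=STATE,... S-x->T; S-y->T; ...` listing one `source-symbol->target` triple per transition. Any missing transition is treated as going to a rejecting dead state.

Walk along `10` while the input agrees: from A take `1` to B, and so on. Any deviation drops to the rejecting sink D. Once C is reached the prefix is confirmed and every continuation is accepted.
       0  1 
>  A   D  B 
   B   C  D 
 * C   C  C 
   D   D  D 
(> = start, * = accepting)

start=A; accept=C; A-0->D; A-1->B; B-0->C; B-1->D; C-0->C; C-1->C; D-0->D; D-1->D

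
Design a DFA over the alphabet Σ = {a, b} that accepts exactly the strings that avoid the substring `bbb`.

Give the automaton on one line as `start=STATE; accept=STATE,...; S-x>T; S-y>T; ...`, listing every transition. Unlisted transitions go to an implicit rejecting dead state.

start=q0; accept=q0,q1,q2; q0-a>q0; q0-b>q1; q1-a>q0; q1-b>q2; q2-a>q0; q2-b>q3; q3-a>q3; q3-b>q3

Track partial matches of the forbidden pattern `bbb`. State q3 is a dead state reached once `bbb` has occurred; every other state accepts. q0 means no part of `bbb` is currently matched.
        a   b  
>* q0   q0  q1 
 * q1   q0  q2 
 * q2   q0  q3 
   q3   q3  q3 
(> = start, * = accepting)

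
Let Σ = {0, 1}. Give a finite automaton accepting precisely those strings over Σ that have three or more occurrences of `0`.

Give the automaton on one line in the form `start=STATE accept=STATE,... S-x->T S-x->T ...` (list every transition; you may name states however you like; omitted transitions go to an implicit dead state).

Only the number of `0`s matters, and only up to 4. Make a chain q0 → q1 → q2 → q3 → q4 advanced by each `0` (with q4 absorbing); every other symbol self-loops. The accepting set is {q3, q4}.
A 5-state machine:
        0   1  
>  q0   q1  q0 
   q1   q2  q1 
   q2   q3  q2 
 * q3   q4  q3 
 * q4   q4  q4 
(> = start, * = accepting)

start=q0 accept=q3,q4 q0-0->q1 q0-1->q0 q1-0->q2 q1-1->q1 q2-0->q3 q2-1->q2 q3-0->q4 q3-1->q3 q4-0->q4 q4-1->q4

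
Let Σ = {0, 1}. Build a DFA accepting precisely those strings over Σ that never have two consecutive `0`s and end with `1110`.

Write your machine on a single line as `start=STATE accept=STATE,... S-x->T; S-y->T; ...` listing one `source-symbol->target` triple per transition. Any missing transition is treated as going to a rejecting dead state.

start=S0; accept=S8; S0-0->S1; S0-1->S2; S1-0->S3; S1-1->S2; S2-0->S1; S2-1->S4; S3-0->S3; S3-1->S5; S4-0->S1; S4-1->S6; S5-0->S3; S5-1->S7; S6-0->S8; S6-1->S6; S7-0->S3; S7-1->S9; S8-0->S3; S8-1->S2; S9-0->S10; S9-1->S9; S10-0->S3; S10-1->S5

Build one automaton per condition and run them in lockstep. One (3 states) tracks partial matches of the forbidden pattern `00`; the other (5 states) tracks how much of the suffix `1110` has currently been matched. Each combined state is a pair, one component from each; accept when both components accept.
An 11-state machine:
          0    1  
>  S0     S1   S2 
   S1     S3   S2 
   S2     S1   S4 
   S3     S3   S5 
   S4     S1   S6 
   S5     S3   S7 
   S6     S8   S6 
   S7     S3   S9 
 * S8     S3   S2 
   S9    S10   S9 
   S10    S3   S5 
(> = start, * = accepting)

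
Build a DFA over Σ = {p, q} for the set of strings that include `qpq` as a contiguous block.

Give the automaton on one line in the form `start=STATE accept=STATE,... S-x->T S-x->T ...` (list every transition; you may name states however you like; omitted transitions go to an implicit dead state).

Track how much of `qpq` has been matched so far: state s0 is no progress, s3 is the absorbing accept state reached once `qpq` has occurred. Intermediate states record partial matches; on a mismatch, fall back to the longest reusable overlap.
With 4 states:
        p   q  
>  s0   s0  s1 
   s1   s2  s1 
   s2   s0  s3 
 * s3   s3  s3 
(> = start, * = accepting)

start=s0 accept=s3 s0-p->s0 s0-q->s1 s1-p->s2 s1-q->s1 s2-p->s0 s2-q->s3 s3-p->s3 s3-q->s3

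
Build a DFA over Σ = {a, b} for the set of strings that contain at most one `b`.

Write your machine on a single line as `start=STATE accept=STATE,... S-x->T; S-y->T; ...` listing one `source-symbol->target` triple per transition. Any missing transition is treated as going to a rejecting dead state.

start=S0; accept=S0,S1; S0-a->S0; S0-b->S1; S1-a->S1; S1-b->S2; S2-a->S2; S2-b->S2

Only the number of `b`s matters, and only up to 2. Make a chain S0 → S1 → S2 advanced by each `b` (with S2 absorbing); every other symbol self-loops. The accepting set is {S0, S1}.
3 states suffice.
        a   b  
>* S0   S0  S1 
 * S1   S1  S2 
   S2   S2  S2 
(> = start, * = accepting)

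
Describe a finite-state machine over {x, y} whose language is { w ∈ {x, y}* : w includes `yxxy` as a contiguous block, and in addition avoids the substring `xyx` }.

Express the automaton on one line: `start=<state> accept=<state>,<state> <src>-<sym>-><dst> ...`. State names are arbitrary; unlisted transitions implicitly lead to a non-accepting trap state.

start=S0 accept=S7,S8,S9 S0-x->S1 S0-y->S2 S1-x->S1 S1-y->S3 S2-x->S4 S2-y->S2 S3-x->S5 S3-y->S2 S4-x->S6 S4-y->S3 S5-x->S5 S5-y->S5 S6-x->S1 S6-y->S7 S7-x->S5 S7-y->S8 S8-x->S9 S8-y->S8 S9-x->S9 S9-y->S7

Handle the two conditions separately and then intersect. The first has 5 states tracking whether and how much of `yxxy` has been seen; the second has 4 states tracking partial matches of the forbidden pattern `xyx`. A product state is a pair (one from each), accepting exactly when both do. Minimizing collapses redundant product states.
With 10 states:
        x   y  
>  S0   S1  S2 
   S1   S1  S3 
   S2   S4  S2 
   S3   S5  S2 
   S4   S6  S3 
   S5   S5  S5 
   S6   S1  S7 
 * S7   S5  S8 
 * S8   S9  S8 
 * S9   S9  S7 
(> = start, * = accepting)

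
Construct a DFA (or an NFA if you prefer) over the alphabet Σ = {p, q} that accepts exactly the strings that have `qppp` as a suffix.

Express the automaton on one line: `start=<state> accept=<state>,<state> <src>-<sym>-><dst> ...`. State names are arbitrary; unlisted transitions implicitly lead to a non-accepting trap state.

Remember how much of `qppp` the current input suffix matches. State S0 means no match yet; S1 means the last symbol is `q`; S2 means the last 2 symbols are `qp`; S3 means the last 3 symbols are `qpp`; S4 means the last 4 symbols are `qppp`. Only S4 accepts. On a mismatch, fall back to the longest proper suffix that is still a prefix of `qppp`.
A 5-state machine:
        p   q  
>  S0   S0  S1 
   S1   S2  S1 
   S2   S3  S1 
   S3   S4  S1 
 * S4   S0  S1 
(> = start, * = accepting)

start=S0 accept=S4 S0-p->S0 S0-q->S1 S1-p->S2 S1-q->S1 S2-p->S3 S2-q->S1 S3-p->S4 S3-q->S1 S4-p->S0 S4-q->S1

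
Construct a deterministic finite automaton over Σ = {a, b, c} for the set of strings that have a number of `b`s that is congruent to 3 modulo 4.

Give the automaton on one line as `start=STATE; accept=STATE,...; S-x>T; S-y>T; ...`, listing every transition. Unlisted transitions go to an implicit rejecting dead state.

start=S0; accept=S3; S0-a>S0; S0-b>S1; S0-c>S0; S1-a>S1; S1-b>S2; S1-c>S1; S2-a>S2; S2-b>S3; S2-c>S2; S3-a>S3; S3-b>S0; S3-c>S3

Keep the running count of `b`s modulo 4: each `b` advances along the cycle S0 → S1 → S2 → S3 → S0 while other symbols loop. Accept at S3.
A 4-state machine:
        a   b   c  
>  S0   S0  S1  S0 
   S1   S1  S2  S1 
   S2   S2  S3  S2 
 * S3   S3  S0  S3 
(> = start, * = accepting)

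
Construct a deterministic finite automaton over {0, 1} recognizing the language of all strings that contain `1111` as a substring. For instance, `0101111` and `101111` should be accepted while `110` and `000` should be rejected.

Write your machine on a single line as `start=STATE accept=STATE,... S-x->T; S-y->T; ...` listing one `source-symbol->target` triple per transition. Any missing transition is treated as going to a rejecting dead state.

start=A; accept=E; A-0->A; A-1->B; B-0->A; B-1->C; C-0->A; C-1->D; D-0->A; D-1->E; E-0->E; E-1->E

States A..D record the length of the longest prefix of `1111` that matches the current input suffix. Reaching E means `1111` has been seen, and we stay there forever. Accept from E.
A 5-state machine:
       0  1 
>  A   A  B 
   B   A  C 
   C   A  D 
   D   A  E 
 * E   E  E 
(> = start, * = accepting)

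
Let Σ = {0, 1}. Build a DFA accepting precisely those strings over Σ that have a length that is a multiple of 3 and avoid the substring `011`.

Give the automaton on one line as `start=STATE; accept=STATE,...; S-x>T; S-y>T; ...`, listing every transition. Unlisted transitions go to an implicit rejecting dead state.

Build one automaton per condition and run them in lockstep. One (3 states) tracks the input length modulo 3; the other (4 states) tracks partial matches of the forbidden pattern `011`. Each combined state is a pair, one component from each; accept when both components accept. Equivalent product states are then merged.
With 10 states:
        0   1  
>* S0   S1  S2 
   S1   S3  S4 
   S2   S3  S5 
   S3   S6  S7 
   S4   S6  S8 
   S5   S6  S0 
 * S6   S1  S9 
 * S7   S1  S8 
   S8   S8  S8 
   S9   S3  S8 
(> = start, * = accepting)

start=S0; accept=S0,S6,S7; S0-0>S1; S0-1>S2; S1-0>S3; S1-1>S4; S2-0>S3; S2-1>S5; S3-0>S6; S3-1>S7; S4-0>S6; S4-1>S8; S5-0>S6; S5-1>S0; S6-0>S1; S6-1>S9; S7-0>S1; S7-1>S8; S8-0>S8; S8-1>S8; S9-0>S3; S9-1>S8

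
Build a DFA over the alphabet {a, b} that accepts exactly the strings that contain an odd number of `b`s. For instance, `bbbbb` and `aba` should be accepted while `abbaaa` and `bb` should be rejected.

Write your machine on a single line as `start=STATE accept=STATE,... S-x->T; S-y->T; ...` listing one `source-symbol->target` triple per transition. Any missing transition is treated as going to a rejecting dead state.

Keep the running count of `b`s modulo 2: each `b` advances along the cycle q0 → q1 → q0 while other symbols loop. Accept at q1.
With 2 states:
        a   b  
>  q0   q0  q1 
 * q1   q1  q0 
(> = start, * = accepting)

start=q0; accept=q1; q0-a->q0; q0-b->q1; q1-a->q1; q1-b->q0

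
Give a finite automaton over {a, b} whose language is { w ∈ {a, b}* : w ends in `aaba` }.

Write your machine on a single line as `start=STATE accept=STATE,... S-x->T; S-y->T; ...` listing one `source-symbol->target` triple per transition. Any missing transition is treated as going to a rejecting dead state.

Let each state record the length of the longest suffix of the input read so far that is also a prefix of `aaba`. q1 means the last symbol is `a`; q2 means the last 2 symbols are `aa`; q3 means the last 3 symbols are `aab`; q4 means the last 4 symbols are `aaba`. Accept only at q4, where the string currently ends in `aaba`.
        a   b  
>  q0   q1  q0 
   q1   q2  q0 
   q2   q2  q3 
   q3   q4  q0 
 * q4   q2  q0 
(> = start, * = accepting)

start=q0; accept=q4; q0-a->q1; q0-b->q0; q1-a->q2; q1-b->q0; q2-a->q2; q2-b->q3; q3-a->q4; q3-b->q0; q4-a->q2; q4-b->q0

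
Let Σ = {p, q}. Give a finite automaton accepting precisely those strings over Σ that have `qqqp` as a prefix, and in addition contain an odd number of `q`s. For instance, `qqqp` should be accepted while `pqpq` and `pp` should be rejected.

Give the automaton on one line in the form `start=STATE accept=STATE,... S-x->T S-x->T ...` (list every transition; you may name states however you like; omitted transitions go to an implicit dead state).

start=s0 accept=s5 s0-p->s1 s0-q->s2 s1-p->s1 s1-q->s1 s2-p->s1 s2-q->s3 s3-p->s1 s3-q->s4 s4-p->s5 s4-q->s1 s5-p->s5 s5-q->s6 s6-p->s6 s6-q->s5

Build one automaton per condition and run them in lockstep. The first has 6 states tracking whether the input so far still matches the prefix `qqqp`; the second has 2 states tracking the count of `q`s modulo 2. A product state is a pair (one from each), accepting exactly when both do. After merging equivalent states the machine shrinks.
With 7 states:
        p   q  
>  s0   s1  s2 
   s1   s1  s1 
   s2   s1  s3 
   s3   s1  s4 
   s4   s5  s1 
 * s5   s5  s6 
   s6   s6  s5 
(> = start, * = accepting)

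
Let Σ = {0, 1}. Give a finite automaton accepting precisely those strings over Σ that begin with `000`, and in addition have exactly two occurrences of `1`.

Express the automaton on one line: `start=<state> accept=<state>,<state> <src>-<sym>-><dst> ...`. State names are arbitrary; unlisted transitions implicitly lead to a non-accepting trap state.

Run two small machines in parallel and take their product. The first has 5 states tracking whether the input so far still matches the prefix `000`; the second has 4 states tracking the count of `1`s, saturating at 3. A product state is a pair (one from each), accepting exactly when both do.
A 10-state machine:
        0   1  
>  q0   q1  q2 
   q1   q3  q2 
   q2   q2  q4 
   q3   q5  q2 
   q4   q4  q6 
   q5   q5  q7 
   q6   q6  q6 
   q7   q7  q8 
 * q8   q8  q9 
   q9   q9  q9 
(> = start, * = accepting)

start=q0 accept=q8 q0-0->q1 q0-1->q2 q1-0->q3 q1-1->q2 q2-0->q2 q2-1->q4 q3-0->q5 q3-1->q2 q4-0->q4 q4-1->q6 q5-0->q5 q5-1->q7 q6-0->q6 q6-1->q6 q7-0->q7 q7-1->q8 q8-0->q8 q8-1->q9 q9-0->q9 q9-1->q9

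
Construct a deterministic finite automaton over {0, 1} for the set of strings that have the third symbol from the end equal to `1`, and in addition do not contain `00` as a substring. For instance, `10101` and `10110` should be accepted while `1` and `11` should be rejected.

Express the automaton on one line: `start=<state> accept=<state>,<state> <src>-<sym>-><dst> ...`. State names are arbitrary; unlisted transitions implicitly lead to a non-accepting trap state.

Build one automaton per condition and run them in lockstep. One (15 states) tracks the last 3 symbols read; the other (3 states) tracks partial matches of the forbidden pattern `00`. Each combined state is a pair, one component from each; accept when both components accept. Minimizing collapses redundant product states.
        0   1  
>  s0   s1  s2 
   s1   s3  s2 
   s2   s4  s5 
   s3   s3  s3 
   s4   s3  s6 
   s5   s7  s8 
 * s6   s4  s5 
 * s7   s3  s6 
 * s8   s7  s8 
(> = start, * = accepting)

start=s0 accept=s6,s7,s8 s0-0->s1 s0-1->s2 s1-0->s3 s1-1->s2 s2-0->s4 s2-1->s5 s3-0->s3 s3-1->s3 s4-0->s3 s4-1->s6 s5-0->s7 s5-1->s8 s6-0->s4 s6-1->s5 s7-0->s3 s7-1->s6 s8-0->s7 s8-1->s8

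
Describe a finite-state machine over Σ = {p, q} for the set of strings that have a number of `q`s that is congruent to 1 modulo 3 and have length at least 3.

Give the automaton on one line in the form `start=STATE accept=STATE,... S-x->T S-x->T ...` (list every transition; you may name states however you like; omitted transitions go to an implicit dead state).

Handle the two conditions separately and then intersect. One (3 states) tracks the count of `q`s modulo 3; the other (5 states) tracks the input length, saturating at 4. Each combined state is a pair, one component from each; accept when both components accept.
With 12 states:
          p    q  
>  s0     s1   s2 
   s1     s3   s4 
   s2     s4   s5 
   s3     s6   s7 
   s4     s7   s8 
   s5     s8   s6 
   s6     s9  s10 
 * s7    s10  s11 
   s8    s11   s9 
   s9     s9  s10 
 * s10   s10  s11 
   s11   s11   s9 
(> = start, * = accepting)

start=s0 accept=s7,s10 s0-p->s1 s0-q->s2 s1-p->s3 s1-q->s4 s2-p->s4 s2-q->s5 s3-p->s6 s3-q->s7 s4-p->s7 s4-q->s8 s5-p->s8 s5-q->s6 s6-p->s9 s6-q->s10 s7-p->s10 s7-q->s11 s8-p->s11 s8-q->s9 s9-p->s9 s9-q->s10 s10-p->s10 s10-q->s11 s11-p->s11 s11-q->s9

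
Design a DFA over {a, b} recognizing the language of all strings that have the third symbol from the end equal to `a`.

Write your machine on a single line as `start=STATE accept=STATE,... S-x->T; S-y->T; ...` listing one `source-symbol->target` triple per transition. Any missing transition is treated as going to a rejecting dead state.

start=s0; accept=s7,s8,s9,s10; s0-a->s1; s0-b->s2; s1-a->s3; s1-b->s4; s2-a->s5; s2-b->s6; s3-a->s7; s3-b->s8; s4-a->s9; s4-b->s10; s5-a->s11; s5-b->s12; s6-a->s13; s6-b->s14; s7-a->s7; s7-b->s8; s8-a->s9; s8-b->s10; s9-a->s11; s9-b->s12; s10-a->s13; s10-b->s14; s11-a->s7; s11-b->s8; s12-a->s9; s12-b->s10; s13-a->s11; s13-b->s12; s14-a->s13; s14-b->s14

Because acceptance depends on a position counted from the end, the machine has to buffer the most recent 3 symbols. Make each state the string of the last up-to-3 symbols read; on input `x` shift the window left and append `x`. Accept when the buffered window has length 3 and begins with `a`.
With 15 states:
          a    b  
>  s0     s1   s2 
   s1     s3   s4 
   s2     s5   s6 
   s3     s7   s8 
   s4     s9  s10 
   s5    s11  s12 
   s6    s13  s14 
 * s7     s7   s8 
 * s8     s9  s10 
 * s9    s11  s12 
 * s10   s13  s14 
   s11    s7   s8 
   s12    s9  s10 
   s13   s11  s12 
   s14   s13  s14 
(> = start, * = accepting)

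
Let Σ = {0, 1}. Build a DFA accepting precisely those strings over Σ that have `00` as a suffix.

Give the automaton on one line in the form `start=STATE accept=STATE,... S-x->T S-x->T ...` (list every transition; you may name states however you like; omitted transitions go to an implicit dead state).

start=q0 accept=q2 q0-0->q1 q0-1->q0 q1-0->q2 q1-1->q0 q2-0->q2 q2-1->q0

Let each state record the length of the longest suffix of the input read so far that is also a prefix of `00`. q1 means the last symbol is `0`; q2 means the last 2 symbols are `00`. Accept only at q2, where the string currently ends in `00`.
With 3 states:
        0   1  
>  q0   q1  q0 
   q1   q2  q0 
 * q2   q2  q0 
(> = start, * = accepting)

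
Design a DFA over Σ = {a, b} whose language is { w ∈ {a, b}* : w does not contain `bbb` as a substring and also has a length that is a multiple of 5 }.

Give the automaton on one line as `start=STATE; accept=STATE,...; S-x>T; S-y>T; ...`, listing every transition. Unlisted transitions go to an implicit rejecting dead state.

Build one automaton per condition and run them in lockstep. The first has 4 states tracking partial matches of the forbidden pattern `bbb`; the second has 5 states tracking the input length modulo 5. A product state is a pair (one from each), accepting exactly when both do.
          a    b  
>* q0     q1   q2 
   q1     q3   q4 
   q2     q3   q5 
   q3     q6   q7 
   q4     q6   q8 
   q5     q6   q9 
   q6    q10  q11 
   q7    q10  q12 
   q8    q10  q13 
   q9    q13  q13 
   q10    q0  q14 
   q11    q0  q15 
   q12    q0  q16 
   q13   q16  q16 
 * q14    q1  q17 
 * q15    q1  q18 
   q16   q18  q18 
   q17    q3  q19 
   q18   q19  q19 
   q19    q9   q9 
(> = start, * = accepting)

start=q0; accept=q0,q14,q15; q0-a>q1; q0-b>q2; q1-a>q3; q1-b>q4; q2-a>q3; q2-b>q5; q3-a>q6; q3-b>q7; q4-a>q6; q4-b>q8; q5-a>q6; q5-b>q9; q6-a>q10; q6-b>q11; q7-a>q10; q7-b>q12; q8-a>q10; q8-b>q13; q9-a>q13; q9-b>q13; q10-a>q0; q10-b>q14; q11-a>q0; q11-b>q15; q12-a>q0; q12-b>q16; q13-a>q16; q13-b>q16; q14-a>q1; q14-b>q17; q15-a>q1; q15-b>q18; q16-a>q18; q16-b>q18; q17-a>q3; q17-b>q19; q18-a>q19; q18-b>q19; q19-a>q9; q19-b>q9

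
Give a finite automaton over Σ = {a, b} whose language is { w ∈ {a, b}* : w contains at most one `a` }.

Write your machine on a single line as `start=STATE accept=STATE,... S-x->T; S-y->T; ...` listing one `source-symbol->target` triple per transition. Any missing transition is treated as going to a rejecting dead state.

start=s0; accept=s0,s1; s0-a->s1; s0-b->s0; s1-a->s2; s1-b->s1; s2-a->s2; s2-b->s2

Only the number of `a`s matters, and only up to 2. Make a chain s0 → s1 → s2 advanced by each `a` (with s2 absorbing); every other symbol self-loops. The accepting set is {s0, s1}.
        a   b  
>* s0   s1  s0 
 * s1   s2  s1 
   s2   s2  s2 
(> = start, * = accepting)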